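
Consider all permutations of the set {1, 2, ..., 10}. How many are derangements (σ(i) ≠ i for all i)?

1334961

!10 = 10! · Σ_{k=0}^{10} (-1)^k/k!
= 10! - 10!/1! + 10!/2! - 10!/3! + 10!/4! - 10!/5! + 10!/6! - 10!/7! + 10!/8! - 10!/9! + 10!/10!
= 3628800 - 3628800 + 1814400 - 604800 + 151200 - 30240 + 5040 - 720 + 90 - 10 + 1
= 1334961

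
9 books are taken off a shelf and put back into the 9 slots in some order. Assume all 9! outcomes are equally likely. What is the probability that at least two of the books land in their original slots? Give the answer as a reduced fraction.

Favorable outcomes: Σ_{i≥2} C(9,i)·!(9-i) = 36·1854 + 84·265 + 126·44 + 126·9 + 84·2 + 36·1 + 9·0 + 1·1 = 95887.
Total outcomes: 9! = 362880.
Probability = 95887/362880 = 95887/362880.

95887/362880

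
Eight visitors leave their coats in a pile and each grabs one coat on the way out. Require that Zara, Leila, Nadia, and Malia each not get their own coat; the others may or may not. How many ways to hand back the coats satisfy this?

Let A_j be the event that the j-th constrained one is fixed. By inclusion-exclusion over the 4 events:
Σ_{j=0}^{4} (-1)^j C(4,j)(8-j)!
= C(4,0)·8! - C(4,1)·7! + C(4,2)·6! - C(4,3)·5! + C(4,4)·4!
= 40320 - 20160 + 4320 - 480 + 24
= 24024

24024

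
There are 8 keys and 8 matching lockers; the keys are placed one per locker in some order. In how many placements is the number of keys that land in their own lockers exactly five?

112

Choose which 5 of the 8 are fixed: C(8,5) = 56.
The other 3 form a derangement: !3 = 2.
Total: 56 × 2 = 112.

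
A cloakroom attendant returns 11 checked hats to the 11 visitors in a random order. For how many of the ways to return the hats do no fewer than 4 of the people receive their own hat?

757934

Sum C(11,i)·!(11-i) for i = 4..11:
  i=4: C(11,4)·!7 = 330·1854 = 611820
  i=5: C(11,5)·!6 = 462·265 = 122430
  i=6: C(11,6)·!5 = 462·44 = 20328
  i=7: C(11,7)·!4 = 330·9 = 2970
  i=8: C(11,8)·!3 = 165·2 = 330
  i=9: C(11,9)·!2 = 55·1 = 55
  i=10: C(11,10)·!1 = 11·0 = 0
  i=11: C(11,11)·!0 = 1·1 = 1
Total = 757934.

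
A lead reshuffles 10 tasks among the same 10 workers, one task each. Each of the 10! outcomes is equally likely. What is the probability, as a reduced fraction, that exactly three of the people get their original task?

103/1680

Favorable outcomes: C(10,3)·!7 = 120·1854 = 222480.
Total outcomes: 10! = 3628800.
Probability = 222480/3628800 = 103/1680.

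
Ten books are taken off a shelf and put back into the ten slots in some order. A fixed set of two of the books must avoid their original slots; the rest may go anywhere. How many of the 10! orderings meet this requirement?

Inclusion-exclusion on the 2 forbidden self-matches:
Σ_{j=0}^{2} (-1)^j C(2,j)(10-j)!
= C(2,0)·10! - C(2,1)·9! + C(2,2)·8!
= 3628800 - 725760 + 40320
= 2943360

2943360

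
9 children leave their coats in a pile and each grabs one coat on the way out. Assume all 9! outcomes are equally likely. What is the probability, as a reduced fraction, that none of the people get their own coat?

16687/45360

Favorable outcomes: !9 = 133496.
Total outcomes: 9! = 362880.
Probability = 133496/362880 = 16687/45360.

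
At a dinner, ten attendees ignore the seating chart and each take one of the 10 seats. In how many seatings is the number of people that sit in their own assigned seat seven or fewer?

# with exactly i fixed is C(10,i)·!(10-i); sum over i=0..7:
  i=0: C(10,0)·!10 = 1·1334961 = 1334961
  i=1: C(10,1)·!9 = 10·133496 = 1334960
  i=2: C(10,2)·!8 = 45·14833 = 667485
  i=3: C(10,3)·!7 = 120·1854 = 222480
  i=4: C(10,4)·!6 = 210·265 = 55650
  i=5: C(10,5)·!5 = 252·44 = 11088
  i=6: C(10,6)·!4 = 210·9 = 1890
  i=7: C(10,7)·!3 = 120·2 = 240
Total = 3628754.

3628754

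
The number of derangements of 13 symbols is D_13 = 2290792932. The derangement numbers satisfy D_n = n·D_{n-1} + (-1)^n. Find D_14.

32071101049

D_14 = 14·2290792932 + 1 = 32071101049.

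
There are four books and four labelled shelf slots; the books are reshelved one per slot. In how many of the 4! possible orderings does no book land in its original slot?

!4 is the nearest integer to 4!/e.
4! = 24, and 24/e ≈ 8.83, so !4 = 9.

9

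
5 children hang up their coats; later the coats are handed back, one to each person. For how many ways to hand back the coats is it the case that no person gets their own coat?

44

By inclusion-exclusion, !5 = Σ (-1)^k · 5!/k! for k=0..5
= 5! - 5!/1! + 5!/2! - 5!/3! + 5!/4! - 5!/5!
= 120 - 120 + 60 - 20 + 5 - 1
= 44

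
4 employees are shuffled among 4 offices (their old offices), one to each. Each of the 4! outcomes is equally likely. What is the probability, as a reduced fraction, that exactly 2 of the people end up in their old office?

1/4

Favorable outcomes: C(4,2)·!2 = 6·1 = 6.
Total outcomes: 4! = 24.
Probability = 6/24 = 1/4.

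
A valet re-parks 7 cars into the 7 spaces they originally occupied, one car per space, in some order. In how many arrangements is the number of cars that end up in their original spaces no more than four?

5018

Sum C(7,i)·!(7-i) for i = 0..4:
  i=0: C(7,0)·!7 = 1·1854 = 1854
  i=1: C(7,1)·!6 = 7·265 = 1855
  i=2: C(7,2)·!5 = 21·44 = 924
  i=3: C(7,3)·!4 = 35·9 = 315
  i=4: C(7,4)·!3 = 35·2 = 70
Total = 5018.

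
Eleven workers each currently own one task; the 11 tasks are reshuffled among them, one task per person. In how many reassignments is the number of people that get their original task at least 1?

25232230

# with exactly i fixed is C(11,i)·!(11-i); sum over i=1..11:
  i=1: C(11,1)·!10 = 11·1334961 = 14684571
  i=2: C(11,2)·!9 = 55·133496 = 7342280
  i=3: C(11,3)·!8 = 165·14833 = 2447445
  i=4: C(11,4)·!7 = 330·1854 = 611820
  i=5: C(11,5)·!6 = 462·265 = 122430
  i=6: C(11,6)·!5 = 462·44 = 20328
  i=7: C(11,7)·!4 = 330·9 = 2970
  i=8: C(11,8)·!3 = 165·2 = 330
  i=9: C(11,9)·!2 = 55·1 = 55
  i=10: C(11,10)·!1 = 11·0 = 0
  i=11: C(11,11)·!0 = 1·1 = 1
Total = 25232230.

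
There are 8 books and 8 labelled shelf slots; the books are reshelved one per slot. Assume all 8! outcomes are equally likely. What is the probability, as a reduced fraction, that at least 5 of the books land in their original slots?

47/13440

Favorable outcomes: Σ_{i≥5} C(8,i)·!(8-i) = 56·2 + 28·1 + 8·0 + 1·1 = 141.
Total outcomes: 8! = 40320.
Probability = 141/40320 = 47/13440.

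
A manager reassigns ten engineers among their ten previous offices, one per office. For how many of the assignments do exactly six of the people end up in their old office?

Pick the 6 fixed positions: C(10,6) = 210 ways.
The other 4 form a derangement: !4 = 9.
Total: 210 × 9 = 1890.

1890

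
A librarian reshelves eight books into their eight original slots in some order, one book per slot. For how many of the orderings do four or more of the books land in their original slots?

# with exactly i fixed is C(8,i)·!(8-i); sum over i=4..8:
  i=4: C(8,4)·!4 = 70·9 = 630
  i=5: C(8,5)·!3 = 56·2 = 112
  i=6: C(8,6)·!2 = 28·1 = 28
  i=7: C(8,7)·!1 = 8·0 = 0
  i=8: C(8,8)·!0 = 1·1 = 1
Total = 771.

771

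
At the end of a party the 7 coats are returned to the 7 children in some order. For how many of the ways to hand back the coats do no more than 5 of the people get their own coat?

# with exactly i fixed is C(7,i)·!(7-i); sum over i=0..5:
  i=0: C(7,0)·!7 = 1·1854 = 1854
  i=1: C(7,1)·!6 = 7·265 = 1855
  i=2: C(7,2)·!5 = 21·44 = 924
  i=3: C(7,3)·!4 = 35·9 = 315
  i=4: C(7,4)·!3 = 35·2 = 70
  i=5: C(7,5)·!2 = 21·1 = 21
Total = 5039.

5039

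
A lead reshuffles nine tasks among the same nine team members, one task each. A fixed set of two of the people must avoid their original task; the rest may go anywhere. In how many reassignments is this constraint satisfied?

Inclusion-exclusion on the 2 forbidden self-matches:
Σ_{j=0}^{2} (-1)^j C(2,j)(9-j)!
= C(2,0)·9! - C(2,1)·8! + C(2,2)·7!
= 362880 - 80640 + 5040
= 287280

287280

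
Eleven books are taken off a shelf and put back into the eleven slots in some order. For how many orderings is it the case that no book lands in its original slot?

14684570

Use !n = (n-1)(!(n-1) + !(n-2)).
!11 = 10·(1334961 + 133496) = 10·1468457 = 14684570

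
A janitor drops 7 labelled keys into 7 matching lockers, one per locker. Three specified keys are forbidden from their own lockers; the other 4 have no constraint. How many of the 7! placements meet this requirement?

3216

Inclusion-exclusion on the 3 forbidden self-matches:
Σ_{j=0}^{3} (-1)^j C(3,j)(7-j)!
= C(3,0)·7! - C(3,1)·6! + C(3,2)·5! - C(3,3)·4!
= 5040 - 2160 + 360 - 24
= 3216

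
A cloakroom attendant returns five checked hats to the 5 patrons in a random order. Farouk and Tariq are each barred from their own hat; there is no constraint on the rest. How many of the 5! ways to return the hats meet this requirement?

78

Inclusion-exclusion on the 2 forbidden self-matches:
Σ_{j=0}^{2} (-1)^j C(2,j)(5-j)!
= C(2,0)·5! - C(2,1)·4! + C(2,2)·3!
= 120 - 48 + 6
= 78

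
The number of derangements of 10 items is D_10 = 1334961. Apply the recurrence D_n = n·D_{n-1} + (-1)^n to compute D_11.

14684570

D_11 = 11·1334961 - 1 = 14684570.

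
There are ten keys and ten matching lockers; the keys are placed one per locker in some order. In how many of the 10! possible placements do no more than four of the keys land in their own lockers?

# with exactly i fixed is C(10,i)·!(10-i); sum over i=0..4:
  i=0: C(10,0)·!10 = 1·1334961 = 1334961
  i=1: C(10,1)·!9 = 10·133496 = 1334960
  i=2: C(10,2)·!8 = 45·14833 = 667485
  i=3: C(10,3)·!7 = 120·1854 = 222480
  i=4: C(10,4)·!6 = 210·265 = 55650
Total = 3615536.

3615536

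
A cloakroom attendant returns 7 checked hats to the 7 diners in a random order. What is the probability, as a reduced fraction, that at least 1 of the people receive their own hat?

Favorable outcomes: Σ_{i≥1} C(7,i)·!(7-i) = 7·265 + 21·44 + 35·9 + 35·2 + 21·1 + 7·0 + 1·1 = 3186.
Total outcomes: 7! = 5040.
Probability = 3186/5040 = 177/280.

177/280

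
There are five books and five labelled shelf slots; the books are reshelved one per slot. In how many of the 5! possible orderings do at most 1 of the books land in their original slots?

89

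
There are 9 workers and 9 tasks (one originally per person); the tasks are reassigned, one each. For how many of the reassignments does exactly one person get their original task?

133497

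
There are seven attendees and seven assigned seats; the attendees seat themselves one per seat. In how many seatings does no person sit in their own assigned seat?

1854

The number of derangements of 7 is !7 = Σ_{k=0}^{7} (-1)^k·7!/k!
= 7! - 7!/1! + 7!/2! - 7!/3! + 7!/4! - 7!/5! + 7!/6! - 7!/7!
= 5040 - 5040 + 2520 - 840 + 210 - 42 + 7 - 1
= 1854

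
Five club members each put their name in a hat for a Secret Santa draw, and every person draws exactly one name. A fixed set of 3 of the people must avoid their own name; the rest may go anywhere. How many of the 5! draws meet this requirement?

64

Let A_j be the event that the j-th constrained one is fixed. By inclusion-exclusion over the 3 events:
Σ_{j=0}^{3} (-1)^j C(3,j)(5-j)!
= C(3,0)·5! - C(3,1)·4! + C(3,2)·3! - C(3,3)·2!
= 120 - 72 + 18 - 2
= 64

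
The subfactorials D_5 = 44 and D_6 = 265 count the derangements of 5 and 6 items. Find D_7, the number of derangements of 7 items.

D_7 = (7-1)·(D_6 + D_5) = 6·(265 + 44) = 6·309 = 1854.

1854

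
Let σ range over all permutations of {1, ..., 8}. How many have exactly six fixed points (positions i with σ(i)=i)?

Pick the 6 fixed positions: C(8,6) = 28 ways.
The remaining 2 must be deranged: !2 = 1.
Total: 28 × 1 = 28.

28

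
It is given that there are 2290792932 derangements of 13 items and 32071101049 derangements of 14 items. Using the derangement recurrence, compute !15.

!15 = (15-1)·(!14 + !13) = 14·(32071101049 + 2290792932) = 14·34361893981 = 481066515734.

481066515734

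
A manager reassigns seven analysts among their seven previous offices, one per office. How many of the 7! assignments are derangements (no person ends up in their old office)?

1854

By inclusion-exclusion, !7 = Σ (-1)^k · 7!/k! for k=0..7
= 7! - 7!/1! + 7!/2! - 7!/3! + 7!/4! - 7!/5! + 7!/6! - 7!/7!
= 5040 - 5040 + 2520 - 840 + 210 - 42 + 7 - 1
= 1854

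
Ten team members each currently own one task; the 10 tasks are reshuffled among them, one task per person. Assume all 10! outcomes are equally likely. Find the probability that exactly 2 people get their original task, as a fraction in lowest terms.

Favorable outcomes: C(10,2)·!8 = 45·14833 = 667485.
Total outcomes: 10! = 3628800.
Probability = 667485/3628800 = 2119/11520.

2119/11520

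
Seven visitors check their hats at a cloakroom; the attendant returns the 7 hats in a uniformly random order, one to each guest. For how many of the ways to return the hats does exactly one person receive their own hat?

1855

Choose which one of the 7 is fixed: C(7,1) = 7.
The other 6 form a derangement: !6 = 265.
Total: 7 × 265 = 1855.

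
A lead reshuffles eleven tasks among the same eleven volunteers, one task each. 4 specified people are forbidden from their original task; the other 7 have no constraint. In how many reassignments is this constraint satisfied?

Inclusion-exclusion on the 4 forbidden self-matches:
Σ_{j=0}^{4} (-1)^j C(4,j)(11-j)!
= C(4,0)·11! - C(4,1)·10! + C(4,2)·9! - C(4,3)·8! + C(4,4)·7!
= 39916800 - 14515200 + 2177280 - 161280 + 5040
= 27422640

27422640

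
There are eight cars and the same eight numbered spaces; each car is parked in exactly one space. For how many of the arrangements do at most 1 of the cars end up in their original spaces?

29665

# with exactly i fixed is C(8,i)·!(8-i); sum over i=0..1:
  i=0: C(8,0)·!8 = 1·14833 = 14833
  i=1: C(8,1)·!7 = 8·1854 = 14832
Total = 29665.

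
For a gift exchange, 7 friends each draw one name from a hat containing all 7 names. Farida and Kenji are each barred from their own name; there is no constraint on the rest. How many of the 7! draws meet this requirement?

Inclusion-exclusion on the 2 forbidden self-matches:
Σ_{j=0}^{2} (-1)^j C(2,j)(7-j)!
= C(2,0)·7! - C(2,1)·6! + C(2,2)·5!
= 5040 - 1440 + 120
= 3720

3720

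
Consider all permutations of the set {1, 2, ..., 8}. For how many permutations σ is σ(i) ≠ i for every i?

14833

By inclusion-exclusion, !8 = Σ (-1)^k · 8!/k! for k=0..8
= 8! - 8!/1! + 8!/2! - 8!/3! + 8!/4! - 8!/5! + 8!/6! - 8!/7! + 8!/8!
= 40320 - 40320 + 20160 - 6720 + 1680 - 336 + 56 - 8 + 1
= 14833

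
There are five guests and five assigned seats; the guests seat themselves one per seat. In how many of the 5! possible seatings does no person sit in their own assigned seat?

44

Use !n = n·!(n-1) + (-1)^n.
!5 = 5·9 - 1 = 44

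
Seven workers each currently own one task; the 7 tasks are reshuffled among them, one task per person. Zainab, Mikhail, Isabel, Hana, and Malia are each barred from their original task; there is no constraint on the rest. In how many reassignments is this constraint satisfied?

2428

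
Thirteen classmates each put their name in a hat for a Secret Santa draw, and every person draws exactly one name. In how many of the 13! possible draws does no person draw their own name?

By inclusion-exclusion, !13 = Σ (-1)^k · 13!/k! for k=0..13
= 13! - 13!/1! + 13!/2! - 13!/3! + 13!/4! - 13!/5! + 13!/6! - 13!/7! + 13!/8! - 13!/9! + 13!/10! - 13!/11! + 13!/12! - 13!/13!
= 6227020800 - 6227020800 + 3113510400 - 1037836800 + 259459200 - 51891840 + 8648640 - 1235520 + 154440 - 17160 + 1716 - 156 + 13 - 1
= 2290792932

2290792932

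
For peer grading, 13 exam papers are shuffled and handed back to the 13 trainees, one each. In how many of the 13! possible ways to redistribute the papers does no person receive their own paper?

2290792932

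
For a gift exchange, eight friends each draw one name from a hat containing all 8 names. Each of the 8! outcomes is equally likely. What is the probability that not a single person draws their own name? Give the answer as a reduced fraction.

2119/5760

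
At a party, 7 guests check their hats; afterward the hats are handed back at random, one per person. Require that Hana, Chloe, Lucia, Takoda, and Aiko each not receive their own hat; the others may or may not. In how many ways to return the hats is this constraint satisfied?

Let A_j be the event that the j-th constrained one is fixed. By inclusion-exclusion over the 5 events:
Σ_{j=0}^{5} (-1)^j C(5,j)(7-j)!
= C(5,0)·7! - C(5,1)·6! + C(5,2)·5! - C(5,3)·4! + C(5,4)·3! - C(5,5)·2!
= 5040 - 3600 + 1200 - 240 + 30 - 2
= 2428

2428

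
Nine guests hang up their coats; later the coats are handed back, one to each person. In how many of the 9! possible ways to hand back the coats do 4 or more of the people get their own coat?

6883

Sum C(9,i)·!(9-i) for i = 4..9:
  i=4: C(9,4)·!5 = 126·44 = 5544
  i=5: C(9,5)·!4 = 126·9 = 1134
  i=6: C(9,6)·!3 = 84·2 = 168
  i=7: C(9,7)·!2 = 36·1 = 36
  i=8: C(9,8)·!1 = 9·0 = 0
  i=9: C(9,9)·!0 = 1·1 = 1
Total = 6883.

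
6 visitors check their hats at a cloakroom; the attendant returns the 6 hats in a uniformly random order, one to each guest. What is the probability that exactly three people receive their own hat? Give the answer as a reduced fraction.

1/18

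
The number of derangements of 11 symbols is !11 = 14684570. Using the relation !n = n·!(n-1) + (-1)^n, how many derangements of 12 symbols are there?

176214841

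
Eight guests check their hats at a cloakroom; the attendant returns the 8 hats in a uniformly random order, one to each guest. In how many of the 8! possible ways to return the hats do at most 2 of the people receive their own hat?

37085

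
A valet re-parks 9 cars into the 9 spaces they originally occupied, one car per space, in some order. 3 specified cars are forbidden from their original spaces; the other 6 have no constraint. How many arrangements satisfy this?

256320

Inclusion-exclusion on the 3 forbidden self-matches:
Σ_{j=0}^{3} (-1)^j C(3,j)(9-j)!
= C(3,0)·9! - C(3,1)·8! + C(3,2)·7! - C(3,3)·6!
= 362880 - 120960 + 15120 - 720
= 256320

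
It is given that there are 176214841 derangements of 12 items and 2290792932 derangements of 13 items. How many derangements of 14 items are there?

!14 = (14-1)·(!13 + !12) = 13·(2290792932 + 176214841) = 13·2467007773 = 32071101049.

32071101049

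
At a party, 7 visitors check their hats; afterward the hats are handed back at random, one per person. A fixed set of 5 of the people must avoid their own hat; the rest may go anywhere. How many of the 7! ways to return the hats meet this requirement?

Let A_j be the event that the j-th constrained one is fixed. By inclusion-exclusion over the 5 events:
Σ_{j=0}^{5} (-1)^j C(5,j)(7-j)!
= C(5,0)·7! - C(5,1)·6! + C(5,2)·5! - C(5,3)·4! + C(5,4)·3! - C(5,5)·2!
= 5040 - 3600 + 1200 - 240 + 30 - 2
= 2428

2428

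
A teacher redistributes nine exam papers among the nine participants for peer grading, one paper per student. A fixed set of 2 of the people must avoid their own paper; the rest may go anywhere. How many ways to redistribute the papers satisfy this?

Let A_j be the event that the j-th constrained one is fixed. By inclusion-exclusion over the 2 events:
Σ_{j=0}^{2} (-1)^j C(2,j)(9-j)!
= C(2,0)·9! - C(2,1)·8! + C(2,2)·7!
= 362880 - 80640 + 5040
= 287280

287280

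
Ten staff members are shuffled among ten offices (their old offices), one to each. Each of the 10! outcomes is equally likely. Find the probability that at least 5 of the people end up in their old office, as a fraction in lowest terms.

829/226800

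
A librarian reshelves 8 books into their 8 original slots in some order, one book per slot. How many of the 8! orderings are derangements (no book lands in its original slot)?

14833

Recurrence: !8 = 8·!7 + (-1)^8.
!8 = 8·1854 + 1 = 14833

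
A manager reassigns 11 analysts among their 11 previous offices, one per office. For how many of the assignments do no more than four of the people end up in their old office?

39770686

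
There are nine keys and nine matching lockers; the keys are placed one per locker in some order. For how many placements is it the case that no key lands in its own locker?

The number of derangements of 9 is !9 = Σ_{k=0}^{9} (-1)^k·9!/k!
= 9! - 9!/1! + 9!/2! - 9!/3! + 9!/4! - 9!/5! + 9!/6! - 9!/7! + 9!/8! - 9!/9!
= 362880 - 362880 + 181440 - 60480 + 15120 - 3024 + 504 - 72 + 9 - 1
= 133496

133496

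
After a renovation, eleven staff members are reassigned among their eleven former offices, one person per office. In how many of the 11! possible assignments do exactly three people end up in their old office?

Pick the 3 fixed positions: C(11,3) = 165 ways.
The other 8 form a derangement: !8 = 14833.
Total: 165 × 14833 = 2447445.

2447445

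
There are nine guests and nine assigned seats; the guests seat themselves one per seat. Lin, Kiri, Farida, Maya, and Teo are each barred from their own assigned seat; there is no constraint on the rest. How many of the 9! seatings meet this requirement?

205056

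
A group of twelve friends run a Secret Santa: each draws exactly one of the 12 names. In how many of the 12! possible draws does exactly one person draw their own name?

176214840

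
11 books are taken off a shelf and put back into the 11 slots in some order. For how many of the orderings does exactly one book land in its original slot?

14684571

Pick the single fixed position: C(11,1) = 11 ways.
The remaining 10 must be deranged: !10 = 1334961.
Total: 11 × 1334961 = 14684571.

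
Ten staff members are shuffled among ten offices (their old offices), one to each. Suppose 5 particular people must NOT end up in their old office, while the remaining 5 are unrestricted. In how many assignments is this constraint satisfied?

2170680

Let A_j be the event that the j-th constrained one is fixed. By inclusion-exclusion over the 5 events:
Σ_{j=0}^{5} (-1)^j C(5,j)(10-j)!
= C(5,0)·10! - C(5,1)·9! + C(5,2)·8! - C(5,3)·7! + C(5,4)·6! - C(5,5)·5!
= 3628800 - 1814400 + 403200 - 50400 + 3600 - 120
= 2170680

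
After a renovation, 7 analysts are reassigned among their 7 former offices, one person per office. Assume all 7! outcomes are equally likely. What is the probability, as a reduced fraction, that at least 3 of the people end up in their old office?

Favorable outcomes: Σ_{i≥3} C(7,i)·!(7-i) = 35·9 + 35·2 + 21·1 + 7·0 + 1·1 = 407.
Total outcomes: 7! = 5040.
Probability = 407/5040 = 407/5040.

407/5040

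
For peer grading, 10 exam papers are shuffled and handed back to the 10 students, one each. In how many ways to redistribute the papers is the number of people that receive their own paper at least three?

291394

Sum C(10,i)·!(10-i) for i = 3..10:
  i=3: C(10,3)·!7 = 120·1854 = 222480
  i=4: C(10,4)·!6 = 210·265 = 55650
  i=5: C(10,5)·!5 = 252·44 = 11088
  i=6: C(10,6)·!4 = 210·9 = 1890
  i=7: C(10,7)·!3 = 120·2 = 240
  i=8: C(10,8)·!2 = 45·1 = 45
  i=9: C(10,9)·!1 = 10·0 = 0
  i=10: C(10,10)·!0 = 1·1 = 1
Total = 291394.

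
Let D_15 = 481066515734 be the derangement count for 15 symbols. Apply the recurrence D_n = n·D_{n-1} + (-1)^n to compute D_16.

7697064251745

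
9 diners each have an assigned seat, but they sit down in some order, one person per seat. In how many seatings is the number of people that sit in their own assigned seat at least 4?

# with exactly i fixed is C(9,i)·!(9-i); sum over i=4..9:
  i=4: C(9,4)·!5 = 126·44 = 5544
  i=5: C(9,5)·!4 = 126·9 = 1134
  i=6: C(9,6)·!3 = 84·2 = 168
  i=7: C(9,7)·!2 = 36·1 = 36
  i=8: C(9,8)·!1 = 9·0 = 0
  i=9: C(9,9)·!0 = 1·1 = 1
Total = 6883.

6883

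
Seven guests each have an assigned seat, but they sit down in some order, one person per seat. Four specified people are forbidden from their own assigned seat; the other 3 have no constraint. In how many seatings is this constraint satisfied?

2790

Inclusion-exclusion on the 4 forbidden self-matches:
Σ_{j=0}^{4} (-1)^j C(4,j)(7-j)!
= C(4,0)·7! - C(4,1)·6! + C(4,2)·5! - C(4,3)·4! + C(4,4)·3!
= 5040 - 2880 + 720 - 96 + 6
= 2790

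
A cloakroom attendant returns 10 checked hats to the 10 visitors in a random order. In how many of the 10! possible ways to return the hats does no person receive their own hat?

1334961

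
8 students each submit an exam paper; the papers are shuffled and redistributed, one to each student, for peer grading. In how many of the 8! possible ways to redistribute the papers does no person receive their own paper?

Recurrence: !8 = 7·(!7 + !6).
!8 = 7·(1854 + 265) = 7·2119 = 14833

14833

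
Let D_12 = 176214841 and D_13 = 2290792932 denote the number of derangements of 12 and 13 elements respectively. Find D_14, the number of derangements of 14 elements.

D_14 = (14-1)·(D_13 + D_12) = 13·(2290792932 + 176214841) = 13·2467007773 = 32071101049.

32071101049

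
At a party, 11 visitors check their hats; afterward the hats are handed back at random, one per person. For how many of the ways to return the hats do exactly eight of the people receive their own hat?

330

Choose which 8 of the 11 are fixed: C(11,8) = 165.
The other 3 form a derangement: !3 = 2.
Total: 165 × 2 = 330.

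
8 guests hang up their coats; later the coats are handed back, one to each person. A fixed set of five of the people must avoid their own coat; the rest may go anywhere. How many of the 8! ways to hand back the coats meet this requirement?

21234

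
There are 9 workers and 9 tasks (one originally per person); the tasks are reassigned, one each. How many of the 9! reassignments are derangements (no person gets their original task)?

133496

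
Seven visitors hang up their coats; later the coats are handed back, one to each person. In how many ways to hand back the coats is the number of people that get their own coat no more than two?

Sum C(7,i)·!(7-i) for i = 0..2:
  i=0: C(7,0)·!7 = 1·1854 = 1854
  i=1: C(7,1)·!6 = 7·265 = 1855
  i=2: C(7,2)·!5 = 21·44 = 924
Total = 4633.

4633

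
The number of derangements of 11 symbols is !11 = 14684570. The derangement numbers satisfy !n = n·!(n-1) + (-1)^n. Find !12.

!12 = 12·14684570 + 1 = 176214841.

176214841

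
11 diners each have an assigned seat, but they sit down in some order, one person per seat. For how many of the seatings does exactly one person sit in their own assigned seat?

14684571

Pick the single fixed position: C(11,1) = 11 ways.
The other 10 form a derangement: !10 = 1334961.
Total: 11 × 1334961 = 14684571.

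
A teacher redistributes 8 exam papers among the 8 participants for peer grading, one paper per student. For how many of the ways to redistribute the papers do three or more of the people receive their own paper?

# with exactly i fixed is C(8,i)·!(8-i); sum over i=3..8:
  i=3: C(8,3)·!5 = 56·44 = 2464
  i=4: C(8,4)·!4 = 70·9 = 630
  i=5: C(8,5)·!3 = 56·2 = 112
  i=6: C(8,6)·!2 = 28·1 = 28
  i=7: C(8,7)·!1 = 8·0 = 0
  i=8: C(8,8)·!0 = 1·1 = 1
Total = 3235.

3235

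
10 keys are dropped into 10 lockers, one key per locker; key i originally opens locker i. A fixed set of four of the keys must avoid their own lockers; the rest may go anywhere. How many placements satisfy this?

2399760

Inclusion-exclusion on the 4 forbidden self-matches:
Σ_{j=0}^{4} (-1)^j C(4,j)(10-j)!
= C(4,0)·10! - C(4,1)·9! + C(4,2)·8! - C(4,3)·7! + C(4,4)·6!
= 3628800 - 1451520 + 241920 - 20160 + 720
= 2399760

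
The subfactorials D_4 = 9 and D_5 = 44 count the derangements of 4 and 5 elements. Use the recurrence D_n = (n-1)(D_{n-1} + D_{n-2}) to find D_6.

265

D_6 = (6-1)·(D_5 + D_4) = 5·(44 + 9) = 5·53 = 265.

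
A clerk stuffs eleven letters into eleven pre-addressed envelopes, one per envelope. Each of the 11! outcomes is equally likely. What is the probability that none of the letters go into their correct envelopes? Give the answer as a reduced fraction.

1468457/3991680

Favorable outcomes: !11 = 14684570.
Total outcomes: 11! = 39916800.
Probability = 14684570/39916800 = 1468457/3991680.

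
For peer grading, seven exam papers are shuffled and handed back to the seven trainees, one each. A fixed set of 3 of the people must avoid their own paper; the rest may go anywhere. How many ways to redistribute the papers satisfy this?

3216

Let A_j be the event that the j-th constrained one is fixed. By inclusion-exclusion over the 3 events:
Σ_{j=0}^{3} (-1)^j C(3,j)(7-j)!
= C(3,0)·7! - C(3,1)·6! + C(3,2)·5! - C(3,3)·4!
= 5040 - 2160 + 360 - 24
= 3216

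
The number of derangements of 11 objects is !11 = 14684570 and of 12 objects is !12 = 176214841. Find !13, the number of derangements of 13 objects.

2290792932

!13 = (13-1)·(!12 + !11) = 12·(176214841 + 14684570) = 12·190899411 = 2290792932.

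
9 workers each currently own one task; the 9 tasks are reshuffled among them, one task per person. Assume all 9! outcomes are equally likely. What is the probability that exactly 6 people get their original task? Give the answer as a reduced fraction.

Favorable outcomes: C(9,6)·!3 = 84·2 = 168.
Total outcomes: 9! = 362880.
Probability = 168/362880 = 1/2160.

1/2160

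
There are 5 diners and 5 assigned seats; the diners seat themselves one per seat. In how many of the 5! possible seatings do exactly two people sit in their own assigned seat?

Pick the 2 fixed positions: C(5,2) = 10 ways.
The other 3 form a derangement: !3 = 2.
Total: 10 × 2 = 20.

20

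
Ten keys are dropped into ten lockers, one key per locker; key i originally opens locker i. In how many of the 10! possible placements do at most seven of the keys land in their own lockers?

Sum C(10,i)·!(10-i) for i = 0..7:
  i=0: C(10,0)·!10 = 1·1334961 = 1334961
  i=1: C(10,1)·!9 = 10·133496 = 1334960
  i=2: C(10,2)·!8 = 45·14833 = 667485
  i=3: C(10,3)·!7 = 120·1854 = 222480
  i=4: C(10,4)·!6 = 210·265 = 55650
  i=5: C(10,5)·!5 = 252·44 = 11088
  i=6: C(10,6)·!4 = 210·9 = 1890
  i=7: C(10,7)·!3 = 120·2 = 240
Total = 3628754.

3628754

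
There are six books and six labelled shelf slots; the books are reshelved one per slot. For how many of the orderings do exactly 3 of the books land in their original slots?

40

Choose which 3 of the 6 are fixed: C(6,3) = 20.
The other 3 form a derangement: !3 = 2.
Total: 20 × 2 = 40.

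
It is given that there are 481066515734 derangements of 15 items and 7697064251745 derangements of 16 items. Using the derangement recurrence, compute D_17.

130850092279664

D_17 = (17-1)·(D_16 + D_15) = 16·(7697064251745 + 481066515734) = 16·8178130767479 = 130850092279664.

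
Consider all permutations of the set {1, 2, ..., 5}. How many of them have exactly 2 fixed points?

20

Choose which 2 of the 5 are fixed: C(5,2) = 10.
The other 3 form a derangement: !3 = 2.
Total: 10 × 2 = 20.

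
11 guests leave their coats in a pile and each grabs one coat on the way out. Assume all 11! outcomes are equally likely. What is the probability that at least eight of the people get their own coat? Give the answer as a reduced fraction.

193/19958400

Favorable outcomes: Σ_{i≥8} C(11,i)·!(11-i) = 165·2 + 55·1 + 11·0 + 1·1 = 386.
Total outcomes: 11! = 39916800.
Probability = 386/39916800 = 193/19958400.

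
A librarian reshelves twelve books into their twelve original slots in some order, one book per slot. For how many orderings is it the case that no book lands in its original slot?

176214841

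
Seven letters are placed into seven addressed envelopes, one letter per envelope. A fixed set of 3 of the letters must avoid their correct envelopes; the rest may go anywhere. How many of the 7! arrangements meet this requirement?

Let A_j be the event that the j-th constrained one is fixed. By inclusion-exclusion over the 3 events:
Σ_{j=0}^{3} (-1)^j C(3,j)(7-j)!
= C(3,0)·7! - C(3,1)·6! + C(3,2)·5! - C(3,3)·4!
= 5040 - 2160 + 360 - 24
= 3216

3216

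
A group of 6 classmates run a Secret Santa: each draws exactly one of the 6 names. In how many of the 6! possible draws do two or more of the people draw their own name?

# with exactly i fixed is C(6,i)·!(6-i); sum over i=2..6:
  i=2: C(6,2)·!4 = 15·9 = 135
  i=3: C(6,3)·!3 = 20·2 = 40
  i=4: C(6,4)·!2 = 15·1 = 15
  i=5: C(6,5)·!1 = 6·0 = 0
  i=6: C(6,6)·!0 = 1·1 = 1
Total = 191.

191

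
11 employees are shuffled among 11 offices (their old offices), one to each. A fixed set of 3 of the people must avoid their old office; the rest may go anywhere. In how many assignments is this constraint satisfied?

30078720

Let A_j be the event that the j-th constrained one is fixed. By inclusion-exclusion over the 3 events:
Σ_{j=0}^{3} (-1)^j C(3,j)(11-j)!
= C(3,0)·11! - C(3,1)·10! + C(3,2)·9! - C(3,3)·8!
= 39916800 - 10886400 + 1088640 - 40320
= 30078720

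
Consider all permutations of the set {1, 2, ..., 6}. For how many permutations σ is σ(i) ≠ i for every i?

The number of derangements of 6 is !6 = Σ_{k=0}^{6} (-1)^k·6!/k!
= 6! - 6!/1! + 6!/2! - 6!/3! + 6!/4! - 6!/5! + 6!/6!
= 720 - 720 + 360 - 120 + 30 - 6 + 1
= 265

265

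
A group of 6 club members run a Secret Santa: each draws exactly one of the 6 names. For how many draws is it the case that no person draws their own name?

265

By inclusion-exclusion, !6 = Σ (-1)^k · 6!/k! for k=0..6
= 6! - 6!/1! + 6!/2! - 6!/3! + 6!/4! - 6!/5! + 6!/6!
= 720 - 720 + 360 - 120 + 30 - 6 + 1
= 265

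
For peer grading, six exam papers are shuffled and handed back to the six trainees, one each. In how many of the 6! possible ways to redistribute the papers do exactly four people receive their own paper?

15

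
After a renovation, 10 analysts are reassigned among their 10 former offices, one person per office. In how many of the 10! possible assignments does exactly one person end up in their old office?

Choose which one of the 10 is fixed: C(10,1) = 10.
The other 9 form a derangement: !9 = 133496.
Total: 10 × 133496 = 1334960.

1334960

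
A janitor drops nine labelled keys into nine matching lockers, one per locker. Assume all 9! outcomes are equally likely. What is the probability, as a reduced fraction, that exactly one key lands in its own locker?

2119/5760

Favorable outcomes: C(9,1)·!8 = 9·14833 = 133497.
Total outcomes: 9! = 362880.
Probability = 133497/362880 = 2119/5760.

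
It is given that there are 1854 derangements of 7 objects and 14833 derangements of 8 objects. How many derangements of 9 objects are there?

133496

D_9 = (9-1)·(D_8 + D_7) = 8·(14833 + 1854) = 8·16687 = 133496.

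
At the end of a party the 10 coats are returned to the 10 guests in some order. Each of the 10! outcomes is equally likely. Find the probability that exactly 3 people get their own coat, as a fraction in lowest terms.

103/1680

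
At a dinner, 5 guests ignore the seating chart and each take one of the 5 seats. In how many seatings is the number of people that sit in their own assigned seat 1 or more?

76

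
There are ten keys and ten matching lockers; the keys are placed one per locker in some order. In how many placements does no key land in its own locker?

1334961

Use !n = (n-1)(!(n-1) + !(n-2)).
!10 = 9·(133496 + 14833) = 9·148329 = 1334961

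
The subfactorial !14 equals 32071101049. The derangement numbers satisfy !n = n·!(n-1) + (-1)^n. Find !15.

481066515734

!15 = 15·32071101049 - 1 = 481066515734.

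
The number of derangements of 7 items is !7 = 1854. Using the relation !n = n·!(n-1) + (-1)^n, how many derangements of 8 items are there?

!8 = 8·1854 + 1 = 14833.

14833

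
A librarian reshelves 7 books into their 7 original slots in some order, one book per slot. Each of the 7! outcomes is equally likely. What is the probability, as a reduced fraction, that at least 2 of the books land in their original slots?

1331/5040

Favorable outcomes: Σ_{i≥2} C(7,i)·!(7-i) = 21·44 + 35·9 + 35·2 + 21·1 + 7·0 + 1·1 = 1331.
Total outcomes: 7! = 5040.
Probability = 1331/5040 = 1331/5040.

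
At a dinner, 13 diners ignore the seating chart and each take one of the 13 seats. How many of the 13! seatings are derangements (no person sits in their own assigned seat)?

2290792932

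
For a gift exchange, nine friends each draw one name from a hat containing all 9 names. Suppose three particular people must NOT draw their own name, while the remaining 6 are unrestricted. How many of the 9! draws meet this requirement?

256320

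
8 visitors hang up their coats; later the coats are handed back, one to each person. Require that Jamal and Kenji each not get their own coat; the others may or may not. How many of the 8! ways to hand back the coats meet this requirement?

30960

Let A_j be the event that the j-th constrained one is fixed. By inclusion-exclusion over the 2 events:
Σ_{j=0}^{2} (-1)^j C(2,j)(8-j)!
= C(2,0)·8! - C(2,1)·7! + C(2,2)·6!
= 40320 - 10080 + 720
= 30960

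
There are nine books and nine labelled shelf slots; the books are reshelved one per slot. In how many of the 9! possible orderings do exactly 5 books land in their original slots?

Choose which 5 of the 9 are fixed: C(9,5) = 126.
The remaining 4 must be deranged: !4 = 9.
Total: 126 × 9 = 1134.

1134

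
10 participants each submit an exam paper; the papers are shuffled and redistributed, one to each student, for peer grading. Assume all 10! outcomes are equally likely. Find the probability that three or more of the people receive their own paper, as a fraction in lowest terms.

145697/1814400

Favorable outcomes: Σ_{i≥3} C(10,i)·!(10-i) = 120·1854 + 210·265 + 252·44 + 210·9 + 120·2 + 45·1 + 10·0 + 1·1 = 291394.
Total outcomes: 10! = 3628800.
Probability = 291394/3628800 = 145697/1814400.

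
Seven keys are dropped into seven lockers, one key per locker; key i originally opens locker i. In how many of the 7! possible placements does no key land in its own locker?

1854

The number of derangements of 7 is !7 = Σ_{k=0}^{7} (-1)^k·7!/k!
= 7! - 7!/1! + 7!/2! - 7!/3! + 7!/4! - 7!/5! + 7!/6! - 7!/7!
= 5040 - 5040 + 2520 - 840 + 210 - 42 + 7 - 1
= 1854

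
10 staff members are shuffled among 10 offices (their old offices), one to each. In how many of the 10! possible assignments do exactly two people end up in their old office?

Choose which 2 of the 10 are fixed: C(10,2) = 45.
The remaining 8 must be deranged: !8 = 14833.
Total: 45 × 14833 = 667485.

667485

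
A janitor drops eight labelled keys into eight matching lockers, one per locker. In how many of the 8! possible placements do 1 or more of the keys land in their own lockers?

25487

# with exactly i fixed is C(8,i)·!(8-i); sum over i=1..8:
  i=1: C(8,1)·!7 = 8·1854 = 14832
  i=2: C(8,2)·!6 = 28·265 = 7420
  i=3: C(8,3)·!5 = 56·44 = 2464
  i=4: C(8,4)·!4 = 70·9 = 630
  i=5: C(8,5)·!3 = 56·2 = 112
  i=6: C(8,6)·!2 = 28·1 = 28
  i=7: C(8,7)·!1 = 8·0 = 0
  i=8: C(8,8)·!0 = 1·1 = 1
Total = 25487.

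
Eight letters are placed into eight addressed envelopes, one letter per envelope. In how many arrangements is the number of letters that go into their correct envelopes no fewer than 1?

# with exactly i fixed is C(8,i)·!(8-i); sum over i=1..8:
  i=1: C(8,1)·!7 = 8·1854 = 14832
  i=2: C(8,2)·!6 = 28·265 = 7420
  i=3: C(8,3)·!5 = 56·44 = 2464
  i=4: C(8,4)·!4 = 70·9 = 630
  i=5: C(8,5)·!3 = 56·2 = 112
  i=6: C(8,6)·!2 = 28·1 = 28
  i=7: C(8,7)·!1 = 8·0 = 0
  i=8: C(8,8)·!0 = 1·1 = 1
Total = 25487.

25487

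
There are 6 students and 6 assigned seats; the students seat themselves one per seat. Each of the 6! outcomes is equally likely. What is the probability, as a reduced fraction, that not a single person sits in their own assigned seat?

53/144

Favorable outcomes: !6 = 265.
Total outcomes: 6! = 720.
Probability = 265/720 = 53/144.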